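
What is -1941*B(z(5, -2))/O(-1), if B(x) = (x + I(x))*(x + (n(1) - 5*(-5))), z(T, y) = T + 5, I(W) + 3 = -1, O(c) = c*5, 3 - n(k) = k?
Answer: 430902/5 ≈ 86180.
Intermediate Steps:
n(k) = 3 - k
O(c) = 5*c
I(W) = -4 (I(W) = -3 - 1 = -4)
z(T, y) = 5 + T
B(x) = (-4 + x)*(27 + x) (B(x) = (x - 4)*(x + ((3 - 1*1) - 5*(-5))) = (-4 + x)*(x + ((3 - 1) + 25)) = (-4 + x)*(x + (2 + 25)) = (-4 + x)*(x + 27) = (-4 + x)*(27 + x))
-1941*B(z(5, -2))/O(-1) = -1941*(-108 + (5 + 5)**2 + 23*(5 + 5))/(5*(-1)) = -1941*(-108 + 10**2 + 23*10)/(-5) = -1941*(-108 + 100 + 230)*(-1)/5 = -430902*(-1)/5 = -1941*(-222/5) = 430902/5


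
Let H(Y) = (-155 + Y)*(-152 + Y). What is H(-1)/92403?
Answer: 2652/10267 ≈ 0.25830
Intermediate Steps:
H(-1)/92403 = (23560 + (-1)**2 - 307*(-1))/92403 = (23560 + 1 + 307)*(1/92403) = 23868*(1/92403) = 2652/10267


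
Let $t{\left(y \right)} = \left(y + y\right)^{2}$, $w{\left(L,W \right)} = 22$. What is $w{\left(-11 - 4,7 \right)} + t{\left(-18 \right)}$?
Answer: $1318$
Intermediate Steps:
$t{\left(y \right)} = 4 y^{2}$ ($t{\left(y \right)} = \left(2 y\right)^{2} = 4 y^{2}$)
$w{\left(-11 - 4,7 \right)} + t{\left(-18 \right)} = 22 + 4 \left(-18\right)^{2} = 22 + 4 \cdot 324 = 22 + 1296 = 1318$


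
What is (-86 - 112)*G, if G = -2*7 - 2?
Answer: 3168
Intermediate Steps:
G = -16 (G = -14 - 2 = -16)
(-86 - 112)*G = (-86 - 112)*(-16) = -198*(-16) = 3168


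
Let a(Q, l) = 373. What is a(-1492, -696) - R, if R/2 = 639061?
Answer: -1277749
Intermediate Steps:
R = 1278122 (R = 2*639061 = 1278122)
a(-1492, -696) - R = 373 - 1*1278122 = 373 - 1278122 = -1277749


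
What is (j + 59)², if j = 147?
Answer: 42436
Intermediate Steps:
(j + 59)² = (147 + 59)² = 206² = 42436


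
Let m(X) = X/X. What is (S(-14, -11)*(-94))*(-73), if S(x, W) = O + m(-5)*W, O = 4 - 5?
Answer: -82344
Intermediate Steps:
m(X) = 1
O = -1
S(x, W) = -1 + W (S(x, W) = -1 + 1*W = -1 + W)
(S(-14, -11)*(-94))*(-73) = ((-1 - 11)*(-94))*(-73) = -12*(-94)*(-73) = 1128*(-73) = -82344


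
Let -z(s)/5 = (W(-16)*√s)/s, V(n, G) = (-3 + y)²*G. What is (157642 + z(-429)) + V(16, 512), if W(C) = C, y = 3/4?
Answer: 160234 - 80*I*√429/429 ≈ 1.6023e+5 - 3.8624*I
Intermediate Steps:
y = ¾ (y = 3*(¼) = ¾ ≈ 0.75000)
V(n, G) = 81*G/16 (V(n, G) = (-3 + ¾)²*G = (-9/4)²*G = 81*G/16)
z(s) = 80/√s (z(s) = -5*(-16*√s)/s = -(-80)/√s = 80/√s)
(157642 + z(-429)) + V(16, 512) = (157642 + 80/√(-429)) + (81/16)*512 = (157642 + 80*(-I*√429/429)) + 2592 = (157642 - 80*I*√429/429) + 2592 = 160234 - 80*I*√429/429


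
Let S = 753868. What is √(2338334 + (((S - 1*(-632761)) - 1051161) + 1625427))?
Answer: √4299229 ≈ 2073.5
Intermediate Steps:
√(2338334 + (((S - 1*(-632761)) - 1051161) + 1625427)) = √(2338334 + (((753868 - 1*(-632761)) - 1051161) + 1625427)) = √(2338334 + (((753868 + 632761) - 1051161) + 1625427)) = √(2338334 + ((1386629 - 1051161) + 1625427)) = √(2338334 + (335468 + 1625427)) = √(2338334 + 1960895) = √4299229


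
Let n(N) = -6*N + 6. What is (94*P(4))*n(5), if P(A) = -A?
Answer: 9024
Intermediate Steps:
n(N) = 6 - 6*N
(94*P(4))*n(5) = (94*(-1*4))*(6 - 6*5) = (94*(-4))*(6 - 30) = -376*(-24) = 9024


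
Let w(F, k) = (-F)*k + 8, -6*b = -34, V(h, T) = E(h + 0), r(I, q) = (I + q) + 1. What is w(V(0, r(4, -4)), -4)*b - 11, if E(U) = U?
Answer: 103/3 ≈ 34.333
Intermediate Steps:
r(I, q) = 1 + I + q
V(h, T) = h (V(h, T) = h + 0 = h)
b = 17/3 (b = -⅙*(-34) = 17/3 ≈ 5.6667)
w(F, k) = 8 - F*k (w(F, k) = -F*k + 8 = 8 - F*k)
w(V(0, r(4, -4)), -4)*b - 11 = (8 - 1*0*(-4))*(17/3) - 11 = (8 + 0)*(17/3) - 11 = 8*(17/3) - 11 = 136/3 - 11 = 103/3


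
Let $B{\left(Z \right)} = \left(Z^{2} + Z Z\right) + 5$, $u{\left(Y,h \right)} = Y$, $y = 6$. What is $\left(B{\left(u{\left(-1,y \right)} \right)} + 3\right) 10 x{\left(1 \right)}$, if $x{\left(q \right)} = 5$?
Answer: $500$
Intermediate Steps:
$B{\left(Z \right)} = 5 + 2 Z^{2}$ ($B{\left(Z \right)} = \left(Z^{2} + Z^{2}\right) + 5 = 2 Z^{2} + 5 = 5 + 2 Z^{2}$)
$\left(B{\left(u{\left(-1,y \right)} \right)} + 3\right) 10 x{\left(1 \right)} = \left(\left(5 + 2 \left(-1\right)^{2}\right) + 3\right) 10 \cdot 5 = \left(\left(5 + 2 \cdot 1\right) + 3\right) 10 \cdot 5 = \left(\left(5 + 2\right) + 3\right) 10 \cdot 5 = \left(7 + 3\right) 10 \cdot 5 = 10 \cdot 10 \cdot 5 = 100 \cdot 5 = 500$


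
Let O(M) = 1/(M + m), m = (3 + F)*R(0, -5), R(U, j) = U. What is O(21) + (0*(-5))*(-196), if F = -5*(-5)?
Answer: 1/21 ≈ 0.047619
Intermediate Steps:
F = 25 (F = -1*(-25) = 25)
m = 0 (m = (3 + 25)*0 = 28*0 = 0)
O(M) = 1/M (O(M) = 1/(M + 0) = 1/M)
O(21) + (0*(-5))*(-196) = 1/21 + (0*(-5))*(-196) = 1/21 + 0*(-196) = 1/21 + 0 = 1/21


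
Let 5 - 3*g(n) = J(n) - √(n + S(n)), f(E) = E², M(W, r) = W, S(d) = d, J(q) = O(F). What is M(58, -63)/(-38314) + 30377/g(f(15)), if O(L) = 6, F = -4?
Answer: 1745783546/8601493 + 1366965*√2/449 ≈ 4508.5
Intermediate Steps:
J(q) = 6
g(n) = -⅓ + √2*√n/3 (g(n) = 5/3 - (6 - √(n + n))/3 = 5/3 - (6 - √(2*n))/3 = 5/3 - (6 - √2*√n)/3 = 5/3 + (-2 + √2*√n/3) = -⅓ + √2*√n/3)
M(58, -63)/(-38314) + 30377/g(f(15)) = 58/(-38314) + 30377/(-⅓ + √2*√(15²)/3) = 58*(-1/38314) + 30377/(-⅓ + √2*√225/3) = -29/19157 + 30377/(-⅓ + (⅓)*√2*15) = -29/19157 + 30377/(-⅓ + 5*√2)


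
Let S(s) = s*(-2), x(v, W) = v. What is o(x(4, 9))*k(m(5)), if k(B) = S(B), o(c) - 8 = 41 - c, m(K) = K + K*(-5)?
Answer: 1800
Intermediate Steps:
m(K) = -4*K (m(K) = K - 5*K = -4*K)
S(s) = -2*s
o(c) = 49 - c (o(c) = 8 + (41 - c) = 49 - c)
k(B) = -2*B
o(x(4, 9))*k(m(5)) = (49 - 1*4)*(-(-8)*5) = (49 - 4)*(-2*(-20)) = 45*40 = 1800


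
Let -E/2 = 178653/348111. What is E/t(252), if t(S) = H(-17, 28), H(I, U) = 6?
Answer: -59551/348111 ≈ -0.17107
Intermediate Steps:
E = -119102/116037 (E = -357306/348111 = -2*59551/116037 = -119102/116037 ≈ -1.0264)
t(S) = 6
E/t(252) = -119102/116037/6 = -119102/116037*1/6 = -59551/348111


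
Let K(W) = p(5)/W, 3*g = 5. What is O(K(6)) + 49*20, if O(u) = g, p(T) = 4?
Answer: 2945/3 ≈ 981.67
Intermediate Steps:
g = 5/3 (g = (1/3)*5 = 5/3 ≈ 1.6667)
K(W) = 4/W
O(u) = 5/3
O(K(6)) + 49*20 = 5/3 + 49*20 = 5/3 + 980 = 2945/3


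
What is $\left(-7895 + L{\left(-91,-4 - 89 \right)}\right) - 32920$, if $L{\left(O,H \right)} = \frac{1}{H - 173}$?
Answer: $- \frac{10856791}{266} \approx -40815.0$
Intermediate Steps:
$L{\left(O,H \right)} = \frac{1}{-173 + H}$
$\left(-7895 + L{\left(-91,-4 - 89 \right)}\right) - 32920 = \left(-7895 + \frac{1}{-173 - 93}\right) - 32920 = \left(-7895 + \frac{1}{-266}\right) - 32920 = \left(-7895 - \frac{1}{266}\right) - 32920 = - \frac{2100071}{266} - 32920 = - \frac{10856791}{266}$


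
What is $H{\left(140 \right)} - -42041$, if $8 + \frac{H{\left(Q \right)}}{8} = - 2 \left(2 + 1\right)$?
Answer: $41929$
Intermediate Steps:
$H{\left(Q \right)} = -112$ ($H{\left(Q \right)} = -64 + 8 \left(- 2 \left(2 + 1\right)\right) = -64 + 8 \left(\left(-2\right) 3\right) = -64 + 8 \left(-6\right) = -64 - 48 = -112$)
$H{\left(140 \right)} - -42041 = -112 - -42041 = -112 + 42041 = 41929$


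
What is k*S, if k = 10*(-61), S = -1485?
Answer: 905850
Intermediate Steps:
k = -610
k*S = -610*(-1485) = 905850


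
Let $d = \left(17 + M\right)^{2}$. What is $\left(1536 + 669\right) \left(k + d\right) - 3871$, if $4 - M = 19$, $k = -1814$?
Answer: $-3994921$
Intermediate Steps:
$M = -15$ ($M = 4 - 19 = -15$)
$d = 4$ ($d = \left(17 - 15\right)^{2} = 2^{2} = 4$)
$\left(1536 + 669\right) \left(k + d\right) - 3871 = \left(1536 + 669\right) \left(-1814 + 4\right) - 3871 = 2205 \left(-1810\right) - 3871 = -3991050 - 3871 = -3994921$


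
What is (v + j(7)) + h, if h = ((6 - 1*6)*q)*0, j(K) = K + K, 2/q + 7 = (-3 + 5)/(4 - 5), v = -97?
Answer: -83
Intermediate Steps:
q = -2/9 (q = 2/(-7 + (-3 + 5)/(4 - 5)) = 2/(-7 + 2/(-1)) = 2/(-7 + 2*(-1)) = 2/(-7 - 2) = 2/(-9) = 2*(-⅑) = -2/9 ≈ -0.22222)
j(K) = 2*K
h = 0 (h = ((6 - 1*6)*(-2/9))*0 = ((6 - 6)*(-2/9))*0 = (0*(-2/9))*0 = 0*0 = 0)
(v + j(7)) + h = (-97 + 2*7) + 0 = (-97 + 14) + 0 = -83 + 0 = -83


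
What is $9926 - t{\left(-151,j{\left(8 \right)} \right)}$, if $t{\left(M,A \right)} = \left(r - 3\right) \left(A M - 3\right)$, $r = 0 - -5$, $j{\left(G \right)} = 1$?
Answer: $10234$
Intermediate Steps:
$r = 5$ ($r = 0 + 5 = 5$)
$t{\left(M,A \right)} = -6 + 2 A M$ ($t{\left(M,A \right)} = \left(5 - 3\right) \left(A M - 3\right) = 2 \left(-3 + A M\right) = -6 + 2 A M$)
$9926 - t{\left(-151,j{\left(8 \right)} \right)} = 9926 - \left(-6 + 2 \cdot 1 \left(-151\right)\right) = 9926 - \left(-6 - 302\right) = 9926 - -308 = 9926 + 308 = 10234$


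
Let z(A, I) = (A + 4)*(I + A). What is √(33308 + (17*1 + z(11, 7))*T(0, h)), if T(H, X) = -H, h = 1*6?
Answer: 2*√8327 ≈ 182.50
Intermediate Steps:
h = 6
z(A, I) = (4 + A)*(A + I)
√(33308 + (17*1 + z(11, 7))*T(0, h)) = √(33308 + (17*1 + (11² + 4*11 + 4*7 + 11*7))*(-1*0)) = √(33308 + (17 + (121 + 44 + 28 + 77))*0) = √(33308 + (17 + 270)*0) = √(33308 + 287*0) = √(33308 + 0) = √33308 = 2*√8327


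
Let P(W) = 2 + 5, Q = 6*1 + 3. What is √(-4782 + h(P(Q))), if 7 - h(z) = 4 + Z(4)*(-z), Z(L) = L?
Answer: I*√4751 ≈ 68.927*I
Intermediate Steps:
Q = 9 (Q = 6 + 3 = 9)
P(W) = 7
h(z) = 3 + 4*z (h(z) = 7 - (4 + 4*(-z)) = 7 - (4 - 4*z) = 7 + (-4 + 4*z) = 3 + 4*z)
√(-4782 + h(P(Q))) = √(-4782 + (3 + 4*7)) = √(-4782 + (3 + 28)) = √(-4782 + 31) = √(-4751) = I*√4751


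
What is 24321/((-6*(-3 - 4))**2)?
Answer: 8107/588 ≈ 13.787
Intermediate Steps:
24321/((-6*(-3 - 4))**2) = 24321/((-6*(-7))**2) = 24321/(42**2) = 24321/1764 = 24321*(1/1764) = 8107/588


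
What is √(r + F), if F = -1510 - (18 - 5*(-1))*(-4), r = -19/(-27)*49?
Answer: I*√112065/9 ≈ 37.196*I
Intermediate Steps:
r = 931/27 (r = -19*(-1/27)*49 = (19/27)*49 = 931/27 ≈ 34.482)
F = -1418 (F = -1510 - (18 + 5)*(-4) = -1510 - 23*(-4) = -1510 - 1*(-92) = -1510 + 92 = -1418)
√(r + F) = √(931/27 - 1418) = √(-37355/27) = I*√112065/9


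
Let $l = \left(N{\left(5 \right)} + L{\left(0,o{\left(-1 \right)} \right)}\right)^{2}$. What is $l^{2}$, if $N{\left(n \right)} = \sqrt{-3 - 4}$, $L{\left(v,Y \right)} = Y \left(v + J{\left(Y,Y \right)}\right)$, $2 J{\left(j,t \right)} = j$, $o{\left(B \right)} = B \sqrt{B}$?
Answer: $\frac{617}{16} + \frac{27 i \sqrt{7}}{2} \approx 38.563 + 35.718 i$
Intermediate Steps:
$o{\left(B \right)} = B^{\frac{3}{2}}$
$J{\left(j,t \right)} = \frac{j}{2}$
$L{\left(v,Y \right)} = Y \left(v + \frac{Y}{2}\right)$
$N{\left(n \right)} = i \sqrt{7}$ ($N{\left(n \right)} = \sqrt{-7} = i \sqrt{7}$)
$l = \left(- \frac{1}{2} + i \sqrt{7}\right)^{2}$ ($l = \left(i \sqrt{7} + \frac{\left(-1\right)^{\frac{3}{2}} \left(\left(-1\right)^{\frac{3}{2}} + 2 \cdot 0\right)}{2}\right)^{2} = \left(i \sqrt{7} + \frac{- i \left(- i + 0\right)}{2}\right)^{2} = \left(i \sqrt{7} + \frac{- i \left(- i\right)}{2}\right)^{2} = \left(i \sqrt{7} - \frac{1}{2}\right)^{2} = \left(- \frac{1}{2} + i \sqrt{7}\right)^{2} \approx -6.75 - 2.6458 i$)
$l^{2} = \left(- \frac{27}{4} - i \sqrt{7}\right)^{2}$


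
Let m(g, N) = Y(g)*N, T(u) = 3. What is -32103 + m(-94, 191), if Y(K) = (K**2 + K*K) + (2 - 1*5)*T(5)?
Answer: 3341530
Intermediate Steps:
Y(K) = -9 + 2*K**2 (Y(K) = (K**2 + K*K) + (2 - 1*5)*3 = (K**2 + K**2) + (2 - 5)*3 = 2*K**2 - 3*3 = 2*K**2 - 9 = -9 + 2*K**2)
m(g, N) = N*(-9 + 2*g**2) (m(g, N) = (-9 + 2*g**2)*N = N*(-9 + 2*g**2))
-32103 + m(-94, 191) = -32103 + 191*(-9 + 2*(-94)**2) = -32103 + 191*(-9 + 2*8836) = -32103 + 191*(-9 + 17672) = -32103 + 191*17663 = -32103 + 3373633 = 3341530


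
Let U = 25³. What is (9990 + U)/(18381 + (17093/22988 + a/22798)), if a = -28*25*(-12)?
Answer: 6712160030380/4816852529479 ≈ 1.3935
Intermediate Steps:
a = 8400 (a = -700*(-12) = 8400)
U = 15625
(9990 + U)/(18381 + (17093/22988 + a/22798)) = (9990 + 15625)/(18381 + (17093/22988 + 8400/22798)) = 25615/(18381 + (17093*(1/22988) + 8400*(1/22798))) = 25615/(18381 + (17093/22988 + 4200/11399)) = 25615/(18381 + 291392707/262040212) = 25615/(4816852529479/262040212) = 25615*(262040212/4816852529479) = 6712160030380/4816852529479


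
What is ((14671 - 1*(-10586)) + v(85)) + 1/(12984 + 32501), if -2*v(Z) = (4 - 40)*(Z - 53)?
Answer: 1175014006/45485 ≈ 25833.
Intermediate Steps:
v(Z) = -954 + 18*Z (v(Z) = -(4 - 40)*(Z - 53)/2 = -(-18)*(-53 + Z) = -(1908 - 36*Z)/2 = -954 + 18*Z)
((14671 - 1*(-10586)) + v(85)) + 1/(12984 + 32501) = ((14671 - 1*(-10586)) + (-954 + 18*85)) + 1/(12984 + 32501) = ((14671 + 10586) + (-954 + 1530)) + 1/45485 = (25257 + 576) + 1/45485 = 25833 + 1/45485 = 1175014006/45485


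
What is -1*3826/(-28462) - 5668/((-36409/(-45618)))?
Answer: -3679537897927/518136479 ≈ -7101.5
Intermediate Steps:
-1*3826/(-28462) - 5668/((-36409/(-45618))) = -3826*(-1/28462) - 5668/((-36409*(-1/45618))) = 1913/14231 - 5668/36409/45618 = 1913/14231 - 5668*45618/36409 = 1913/14231 - 258562824/36409 = -3679537897927/518136479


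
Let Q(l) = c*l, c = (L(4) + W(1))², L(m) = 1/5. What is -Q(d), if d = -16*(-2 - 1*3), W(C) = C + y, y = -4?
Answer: -3136/5 ≈ -627.20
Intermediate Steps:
W(C) = -4 + C (W(C) = C - 4 = -4 + C)
L(m) = ⅕
d = 80 (d = -16*(-2 - 3) = -16*(-5) = 80)
c = 196/25 (c = (⅕ + (-4 + 1))² = (⅕ - 3)² = (-14/5)² = 196/25 ≈ 7.8400)
Q(l) = 196*l/25
-Q(d) = -196*80/25 = -1*3136/5 = -3136/5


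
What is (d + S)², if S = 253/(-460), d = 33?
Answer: 421201/400 ≈ 1053.0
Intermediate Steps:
S = -11/20 (S = 253*(-1/460) = -11/20 ≈ -0.55000)
(d + S)² = (33 - 11/20)² = (649/20)² = 421201/400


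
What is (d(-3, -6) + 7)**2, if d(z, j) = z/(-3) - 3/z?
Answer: 81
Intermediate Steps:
d(z, j) = -3/z - z/3 (d(z, j) = z*(-1/3) - 3/z = -z/3 - 3/z = -3/z - z/3)
(d(-3, -6) + 7)**2 = ((-3/(-3) - 1/3*(-3)) + 7)**2 = ((-3*(-1/3) + 1) + 7)**2 = ((1 + 1) + 7)**2 = (2 + 7)**2 = 9**2 = 81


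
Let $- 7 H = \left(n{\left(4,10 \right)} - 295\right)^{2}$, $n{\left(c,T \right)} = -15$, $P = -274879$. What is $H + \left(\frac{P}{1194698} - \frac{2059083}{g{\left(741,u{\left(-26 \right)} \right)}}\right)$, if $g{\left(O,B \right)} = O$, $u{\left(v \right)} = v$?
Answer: $- \frac{2622970929249}{158894834} \approx -16508.0$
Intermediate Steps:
$H = - \frac{96100}{7}$ ($H = - \frac{\left(-15 - 295\right)^{2}}{7} = - \frac{\left(-310\right)^{2}}{7} = \left(- \frac{1}{7}\right) 96100 = - \frac{96100}{7} \approx -13729.0$)
$H + \left(\frac{P}{1194698} - \frac{2059083}{g{\left(741,u{\left(-26 \right)} \right)}}\right) = - \frac{96100}{7} - \left(\frac{52797}{19} + \frac{274879}{1194698}\right) = - \frac{96100}{7} - \frac{63081693007}{22699262} = - \frac{2622970929249}{158894834}$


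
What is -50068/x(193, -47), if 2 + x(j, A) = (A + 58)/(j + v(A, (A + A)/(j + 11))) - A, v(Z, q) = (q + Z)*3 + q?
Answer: -128073944/115671 ≈ -1107.2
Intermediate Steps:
v(Z, q) = 3*Z + 4*q (v(Z, q) = (Z + q)*3 + q = (3*Z + 3*q) + q = 3*Z + 4*q)
x(j, A) = -2 - A + (58 + A)/(j + 3*A + 8*A/(11 + j)) (x(j, A) = -2 + ((A + 58)/(j + (3*A + 4*((A + A)/(j + 11)))) - A) = -2 + ((58 + A)/(j + (3*A + 4*((2*A)/(11 + j)))) - A) = -2 + ((58 + A)/(j + (3*A + 4*(2*A/(11 + j)))) - A) = -2 + ((58 + A)/(j + (3*A + 8*A/(11 + j))) - A) = -2 + ((58 + A)/(j + 3*A + 8*A/(11 + j)) - A) = -2 + (-A + (58 + A)/(j + 3*A + 8*A/(11 + j))) = -2 - A + (58 + A)/(j + 3*A + 8*A/(11 + j)))
-50068/x(193, -47) = -50068*(8*(-47) + 193*(11 + 193) + 3*(-47)*(11 + 193))/(-16*(-47) - 1*(-47)**2*(41 + 3*193) - (11 + 193)*(-58 - 1*(-47) + 2*193 - 47*193) - 6*(-47)*(11 + 193)) = -50068*(-376 + 193*204 + 3*(-47)*204)/(752 - 1*2209*(41 + 579) - 1*204*(-58 + 47 + 386 - 9071) - 6*(-47)*204) = -50068*(-376 + 39372 - 28764)/(752 - 1*2209*620 - 1*204*(-8696) + 57528) = -50068*10232/(752 - 1369580 + 1773984 + 57528) = -50068/((1/10232)*462684) = -50068/115671/2558 = -50068*2558/115671 = -128073944/115671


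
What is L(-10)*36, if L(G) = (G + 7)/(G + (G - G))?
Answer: 54/5 ≈ 10.800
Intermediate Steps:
L(G) = (7 + G)/G (L(G) = (7 + G)/(G + 0) = (7 + G)/G)
L(-10)*36 = ((7 - 10)/(-10))*36 = -⅒*(-3)*36 = (3/10)*36 = 54/5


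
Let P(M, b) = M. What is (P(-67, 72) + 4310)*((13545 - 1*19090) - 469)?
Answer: -25517402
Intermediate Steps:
(P(-67, 72) + 4310)*((13545 - 1*19090) - 469) = (-67 + 4310)*((13545 - 1*19090) - 469) = 4243*((13545 - 19090) - 469) = 4243*(-5545 - 469) = 4243*(-6014) = -25517402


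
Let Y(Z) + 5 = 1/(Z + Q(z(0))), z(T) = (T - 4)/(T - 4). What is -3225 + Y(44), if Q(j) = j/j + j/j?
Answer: -148579/46 ≈ -3230.0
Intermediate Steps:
z(T) = 1 (z(T) = (-4 + T)/(-4 + T) = 1)
Q(j) = 2 (Q(j) = 1 + 1 = 2)
Y(Z) = -5 + 1/(2 + Z) (Y(Z) = -5 + 1/(Z + 2) = -5 + 1/(2 + Z))
-3225 + Y(44) = -3225 + (-9 - 5*44)/(2 + 44) = -3225 + (-9 - 220)/46 = -3225 + (1/46)*(-229) = -3225 - 229/46 = -148579/46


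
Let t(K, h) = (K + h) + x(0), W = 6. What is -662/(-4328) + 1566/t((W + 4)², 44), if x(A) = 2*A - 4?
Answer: 858791/75740 ≈ 11.339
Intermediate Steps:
x(A) = -4 + 2*A
t(K, h) = -4 + K + h (t(K, h) = (K + h) + (-4 + 2*0) = (K + h) + (-4 + 0) = (K + h) - 4 = -4 + K + h)
-662/(-4328) + 1566/t((W + 4)², 44) = -662/(-4328) + 1566/(-4 + (6 + 4)² + 44) = -662*(-1/4328) + 1566/(-4 + 10² + 44) = 331/2164 + 1566/(-4 + 100 + 44) = 331/2164 + 1566/140 = 331/2164 + 1566*(1/140) = 331/2164 + 783/70 = 858791/75740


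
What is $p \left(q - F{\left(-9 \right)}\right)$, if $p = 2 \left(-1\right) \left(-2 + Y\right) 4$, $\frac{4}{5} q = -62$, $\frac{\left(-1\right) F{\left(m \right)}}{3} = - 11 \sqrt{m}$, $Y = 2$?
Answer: $0$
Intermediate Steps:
$F{\left(m \right)} = 33 \sqrt{m}$ ($F{\left(m \right)} = - 3 \left(- 11 \sqrt{m}\right) = 33 \sqrt{m}$)
$q = - \frac{155}{2}$ ($q = \frac{5}{4} \left(-62\right) = - \frac{155}{2} \approx -77.5$)
$p = 0$ ($p = 2 \left(-1\right) \left(-2 + 2\right) 4 = - 2 \cdot 0 \cdot 4 = \left(-2\right) 0 = 0$)
$p \left(q - F{\left(-9 \right)}\right) = 0 \left(- \frac{155}{2} - 33 \sqrt{-9}\right) = 0 \left(- \frac{155}{2} - 33 \cdot 3 i\right) = 0 \left(- \frac{155}{2} - 99 i\right) = 0$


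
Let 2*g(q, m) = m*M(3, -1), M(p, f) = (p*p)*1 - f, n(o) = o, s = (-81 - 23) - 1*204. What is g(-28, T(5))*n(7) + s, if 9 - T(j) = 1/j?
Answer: 0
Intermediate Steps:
T(j) = 9 - 1/j
s = -308 (s = -104 - 204 = -308)
M(p, f) = p² - f (M(p, f) = p²*1 - f = p² - f)
g(q, m) = 5*m (g(q, m) = (m*(3² - 1*(-1)))/2 = (m*(9 + 1))/2 = (m*10)/2 = (10*m)/2 = 5*m)
g(-28, T(5))*n(7) + s = (5*(9 - 1/5))*7 - 308 = (5*(9 - 1*⅕))*7 - 308 = (5*(9 - ⅕))*7 - 308 = (5*(44/5))*7 - 308 = 44*7 - 308 = 308 - 308 = 0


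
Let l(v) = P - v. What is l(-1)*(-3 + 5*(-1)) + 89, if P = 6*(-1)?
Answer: 129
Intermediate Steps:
P = -6
l(v) = -6 - v
l(-1)*(-3 + 5*(-1)) + 89 = (-6 - 1*(-1))*(-3 + 5*(-1)) + 89 = (-6 + 1)*(-3 - 5) + 89 = -5*(-8) + 89 = 40 + 89 = 129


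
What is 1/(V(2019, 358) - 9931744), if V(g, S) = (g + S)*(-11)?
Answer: -1/9957891 ≈ -1.0042e-7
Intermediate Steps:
V(g, S) = -11*S - 11*g (V(g, S) = (S + g)*(-11) = -11*S - 11*g)
1/(V(2019, 358) - 9931744) = 1/((-11*358 - 11*2019) - 9931744) = 1/((-3938 - 22209) - 9931744) = 1/(-26147 - 9931744) = 1/(-9957891) = -1/9957891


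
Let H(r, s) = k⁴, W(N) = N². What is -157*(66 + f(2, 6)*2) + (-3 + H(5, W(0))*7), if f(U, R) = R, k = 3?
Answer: -11682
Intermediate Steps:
H(r, s) = 81 (H(r, s) = 3⁴ = 81)
-157*(66 + f(2, 6)*2) + (-3 + H(5, W(0))*7) = -157*(66 + 6*2) + (-3 + 81*7) = -157*(66 + 12) + (-3 + 567) = -157*78 + 564 = -12246 + 564 = -11682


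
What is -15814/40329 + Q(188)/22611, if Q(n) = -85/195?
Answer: -1549547711/3951475749 ≈ -0.39214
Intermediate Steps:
Q(n) = -17/39 (Q(n) = -85*1/195 = -17/39)
-15814/40329 + Q(188)/22611 = -15814/40329 - 17/39/22611 = -15814*1/40329 - 17/39*1/22611 = -15814/40329 - 17/881829 = -1549547711/3951475749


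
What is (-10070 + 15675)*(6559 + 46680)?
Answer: 298404595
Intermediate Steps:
(-10070 + 15675)*(6559 + 46680) = 5605*53239 = 298404595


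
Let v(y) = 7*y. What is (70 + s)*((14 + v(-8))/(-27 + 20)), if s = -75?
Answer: -30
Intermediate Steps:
(70 + s)*((14 + v(-8))/(-27 + 20)) = (70 - 75)*((14 + 7*(-8))/(-27 + 20)) = -5*(14 - 56)/(-7) = -(-210)*(-1)/7 = -5*6 = -30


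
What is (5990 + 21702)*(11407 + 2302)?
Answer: 379629628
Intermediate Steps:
(5990 + 21702)*(11407 + 2302) = 27692*13709 = 379629628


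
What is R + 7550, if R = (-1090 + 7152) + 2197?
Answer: 15809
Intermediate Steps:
R = 8259 (R = 6062 + 2197 = 8259)
R + 7550 = 8259 + 7550 = 15809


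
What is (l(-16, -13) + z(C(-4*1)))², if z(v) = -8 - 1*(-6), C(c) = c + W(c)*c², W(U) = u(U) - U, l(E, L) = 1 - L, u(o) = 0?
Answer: 144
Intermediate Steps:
W(U) = -U (W(U) = 0 - U = -U)
C(c) = c - c³ (C(c) = c + (-c)*c² = c - c³)
z(v) = -2 (z(v) = -8 + 6 = -2)
(l(-16, -13) + z(C(-4*1)))² = ((1 - 1*(-13)) - 2)² = ((1 + 13) - 2)² = (14 - 2)² = 12² = 144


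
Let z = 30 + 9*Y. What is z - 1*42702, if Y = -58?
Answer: -43194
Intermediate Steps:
z = -492 (z = 30 + 9*(-58) = 30 - 522 = -492)
z - 1*42702 = -492 - 1*42702 = -492 - 42702 = -43194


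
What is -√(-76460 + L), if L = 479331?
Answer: -√402871 ≈ -634.72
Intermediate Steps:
-√(-76460 + L) = -√(-76460 + 479331) = -√402871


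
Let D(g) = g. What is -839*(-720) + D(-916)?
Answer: 603164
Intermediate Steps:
-839*(-720) + D(-916) = -839*(-720) - 916 = 604080 - 916 = 603164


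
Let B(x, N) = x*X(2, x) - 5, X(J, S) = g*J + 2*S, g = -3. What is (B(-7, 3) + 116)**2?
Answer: 63001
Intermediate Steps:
X(J, S) = -3*J + 2*S
B(x, N) = -5 + x*(-6 + 2*x) (B(x, N) = x*(-3*2 + 2*x) - 5 = x*(-6 + 2*x) - 5 = -5 + x*(-6 + 2*x))
(B(-7, 3) + 116)**2 = ((-5 + 2*(-7)*(-3 - 7)) + 116)**2 = ((-5 + 2*(-7)*(-10)) + 116)**2 = ((-5 + 140) + 116)**2 = (135 + 116)**2 = 251**2 = 63001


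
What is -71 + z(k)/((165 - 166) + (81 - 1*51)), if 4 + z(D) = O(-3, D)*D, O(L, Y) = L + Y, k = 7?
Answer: -2035/29 ≈ -70.172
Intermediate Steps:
z(D) = -4 + D*(-3 + D) (z(D) = -4 + (-3 + D)*D = -4 + D*(-3 + D))
-71 + z(k)/((165 - 166) + (81 - 1*51)) = -71 + (-4 + 7*(-3 + 7))/((165 - 166) + (81 - 1*51)) = -71 + (-4 + 7*4)/(-1 + (81 - 51)) = -71 + (-4 + 28)/(-1 + 30) = -71 + 24/29 = -2035/29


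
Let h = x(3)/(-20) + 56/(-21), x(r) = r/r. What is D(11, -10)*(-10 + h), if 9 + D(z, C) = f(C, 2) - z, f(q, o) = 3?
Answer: 12971/60 ≈ 216.18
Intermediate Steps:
D(z, C) = -6 - z (D(z, C) = -9 + (3 - z) = -6 - z)
x(r) = 1
h = -163/60 (h = 1/(-20) + 56/(-21) = 1*(-1/20) + 56*(-1/21) = -1/20 - 8/3 = -163/60 ≈ -2.7167)
D(11, -10)*(-10 + h) = (-6 - 1*11)*(-10 - 163/60) = (-6 - 11)*(-763/60) = -17*(-763/60) = 12971/60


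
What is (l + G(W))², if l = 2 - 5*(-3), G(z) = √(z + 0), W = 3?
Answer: (17 + √3)² ≈ 350.89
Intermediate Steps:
G(z) = √z
l = 17 (l = 2 + 15 = 17)
(l + G(W))² = (17 + √3)²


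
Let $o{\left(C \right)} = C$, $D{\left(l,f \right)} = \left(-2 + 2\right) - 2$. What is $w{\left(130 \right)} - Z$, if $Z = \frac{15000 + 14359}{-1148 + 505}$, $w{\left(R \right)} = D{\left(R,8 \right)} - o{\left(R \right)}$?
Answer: $- \frac{55517}{643} \approx -86.341$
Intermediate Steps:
$D{\left(l,f \right)} = -2$ ($D{\left(l,f \right)} = 0 - 2 = -2$)
$w{\left(R \right)} = -2 - R$
$Z = - \frac{29359}{643}$ ($Z = \frac{29359}{-643} = 29359 \left(- \frac{1}{643}\right) = - \frac{29359}{643} \approx -45.659$)
$w{\left(130 \right)} - Z = \left(-2 - 130\right) - - \frac{29359}{643} = \left(-2 - 130\right) + \frac{29359}{643} = -132 + \frac{29359}{643} = - \frac{55517}{643}$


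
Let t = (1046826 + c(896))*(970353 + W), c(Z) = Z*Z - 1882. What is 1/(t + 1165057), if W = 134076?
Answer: 1/2040720894097 ≈ 4.9002e-13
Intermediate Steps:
c(Z) = -1882 + Z² (c(Z) = Z² - 1882 = -1882 + Z²)
t = 2040719729040 (t = (1046826 + (-1882 + 896²))*(970353 + 134076) = (1046826 + (-1882 + 802816))*1104429 = (1046826 + 800934)*1104429 = 1847760*1104429 = 2040719729040)
1/(t + 1165057) = 1/(2040719729040 + 1165057) = 1/2040720894097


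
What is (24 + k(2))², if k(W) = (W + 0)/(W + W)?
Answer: 2401/4 ≈ 600.25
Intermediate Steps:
k(W) = ½ (k(W) = W/((2*W)) = W*(1/(2*W)) = ½)
(24 + k(2))² = (24 + ½)² = (49/2)² = 2401/4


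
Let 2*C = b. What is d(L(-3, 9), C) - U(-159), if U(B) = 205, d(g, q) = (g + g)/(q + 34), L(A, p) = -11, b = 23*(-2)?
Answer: -207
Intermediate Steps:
b = -46
C = -23 (C = (1/2)*(-46) = -23)
d(g, q) = 2*g/(34 + q) (d(g, q) = (2*g)/(34 + q) = 2*g/(34 + q))
d(L(-3, 9), C) - U(-159) = 2*(-11)/(34 - 23) - 1*205 = 2*(-11)/11 - 205 = 2*(-11)*(1/11) - 205 = -2 - 205 = -207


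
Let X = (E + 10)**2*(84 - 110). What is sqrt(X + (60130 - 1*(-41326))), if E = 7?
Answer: 3*sqrt(10438) ≈ 306.50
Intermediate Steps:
X = -7514 (X = (7 + 10)**2*(84 - 110) = 17**2*(-26) = 289*(-26) = -7514)
sqrt(X + (60130 - 1*(-41326))) = sqrt(-7514 + (60130 - 1*(-41326))) = sqrt(-7514 + (60130 + 41326)) = sqrt(-7514 + 101456) = sqrt(93942) = 3*sqrt(10438)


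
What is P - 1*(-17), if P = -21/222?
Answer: 1251/74 ≈ 16.905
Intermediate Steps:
P = -7/74 (P = -21*1/222 = -7/74 ≈ -0.094595)
P - 1*(-17) = -7/74 - 1*(-17) = -7/74 + 17 = 1251/74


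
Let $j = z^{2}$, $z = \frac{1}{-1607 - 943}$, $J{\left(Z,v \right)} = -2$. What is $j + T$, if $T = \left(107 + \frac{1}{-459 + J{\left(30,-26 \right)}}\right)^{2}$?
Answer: $\frac{15820935429902521}{1381917802500} \approx 11449.0$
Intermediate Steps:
$z = - \frac{1}{2550}$ ($z = \frac{1}{-2550} = - \frac{1}{2550} \approx -0.00039216$)
$j = \frac{1}{6502500}$ ($j = \left(- \frac{1}{2550}\right)^{2} = \frac{1}{6502500} \approx 1.5379 \cdot 10^{-7}$)
$T = \frac{2433054276}{212521}$ ($T = \left(107 + \frac{1}{-459 - 2}\right)^{2} = \left(107 + \frac{1}{-461}\right)^{2} = \left(107 - \frac{1}{461}\right)^{2} = \left(\frac{49326}{461}\right)^{2} = \frac{2433054276}{212521} \approx 11449.0$)
$j + T = \frac{1}{6502500} + \frac{2433054276}{212521} = \frac{15820935429902521}{1381917802500}$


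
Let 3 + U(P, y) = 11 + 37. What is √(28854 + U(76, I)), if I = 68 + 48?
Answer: 39*√19 ≈ 170.00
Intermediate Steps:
I = 116
U(P, y) = 45 (U(P, y) = -3 + (11 + 37) = -3 + 48 = 45)
√(28854 + U(76, I)) = √(28854 + 45) = √28899 = 39*√19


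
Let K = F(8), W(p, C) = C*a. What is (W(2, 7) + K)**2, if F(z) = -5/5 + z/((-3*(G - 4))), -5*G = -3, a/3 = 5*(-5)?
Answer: 717489796/2601 ≈ 2.7585e+5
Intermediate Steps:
a = -75 (a = 3*(5*(-5)) = 3*(-25) = -75)
G = 3/5 (G = -1/5*(-3) = 3/5 ≈ 0.60000)
W(p, C) = -75*C (W(p, C) = C*(-75) = -75*C)
F(z) = -1 + 5*z/51 (F(z) = -5/5 + z/((-3*(3/5 - 4))) = -5*1/5 + z/((-3*(-17/5))) = -1 + z/(51/5) = -1 + z*(5/51) = -1 + 5*z/51)
K = -11/51 (K = -1 + (5/51)*8 = -1 + 40/51 = -11/51 ≈ -0.21569)
(W(2, 7) + K)**2 = (-75*7 - 11/51)**2 = (-525 - 11/51)**2 = (-26786/51)**2 = 717489796/2601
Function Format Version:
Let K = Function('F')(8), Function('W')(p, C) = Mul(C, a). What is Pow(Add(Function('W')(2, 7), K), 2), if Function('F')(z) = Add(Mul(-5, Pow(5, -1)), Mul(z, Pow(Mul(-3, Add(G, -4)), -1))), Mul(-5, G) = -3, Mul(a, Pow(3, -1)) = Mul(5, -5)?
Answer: Rational(717489796, 2601) ≈ 2.7585e+5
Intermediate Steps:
a = -75 (a = Mul(3, Mul(5, -5)) = Mul(3, -25) = -75)
G = Rational(3, 5) (G = Mul(Rational(-1, 5), -3) = Rational(3, 5) ≈ 0.60000)
Function('W')(p, C) = Mul(-75, C) (Function('W')(p, C) = Mul(C, -75) = Mul(-75, C))
Function('F')(z) = Add(-1, Mul(Rational(5, 51), z)) (Function('F')(z) = Add(Mul(-5, Pow(5, -1)), Mul(z, Pow(Mul(-3, Add(Rational(3, 5), -4)), -1))) = Add(Mul(-5, Rational(1, 5)), Mul(z, Pow(Mul(-3, Rational(-17, 5)), -1))) = Add(-1, Mul(z, Pow(Rational(51, 5), -1))) = Add(-1, Mul(z, Rational(5, 51))) = Add(-1, Mul(Rational(5, 51), z)))
K = Rational(-11, 51) (K = Add(-1, Mul(Rational(5, 51), 8)) = Add(-1, Rational(40, 51)) = Rational(-11, 51) ≈ -0.21569)
Pow(Add(Function('W')(2, 7), K), 2) = Pow(Add(Mul(-75, 7), Rational(-11, 51)), 2) = Pow(Add(-525, Rational(-11, 51)), 2) = Pow(Rational(-26786, 51), 2) = Rational(717489796, 2601)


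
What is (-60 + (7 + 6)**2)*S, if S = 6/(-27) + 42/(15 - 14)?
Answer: 40984/9 ≈ 4553.8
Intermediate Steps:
S = 376/9 (S = 6*(-1/27) + 42/1 = -2/9 + 42*1 = -2/9 + 42 = 376/9 ≈ 41.778)
(-60 + (7 + 6)**2)*S = (-60 + (7 + 6)**2)*(376/9) = (-60 + 13**2)*(376/9) = (-60 + 169)*(376/9) = 109*(376/9) = 40984/9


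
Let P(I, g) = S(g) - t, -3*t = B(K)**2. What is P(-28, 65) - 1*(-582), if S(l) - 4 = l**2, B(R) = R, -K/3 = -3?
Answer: 4838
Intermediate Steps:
K = 9 (K = -3*(-3) = 9)
S(l) = 4 + l**2
t = -27 (t = -1/3*9**2 = -1/3*81 = -27)
P(I, g) = 31 + g**2 (P(I, g) = (4 + g**2) - 1*(-27) = (4 + g**2) + 27 = 31 + g**2)
P(-28, 65) - 1*(-582) = (31 + 65**2) - 1*(-582) = (31 + 4225) + 582 = 4256 + 582 = 4838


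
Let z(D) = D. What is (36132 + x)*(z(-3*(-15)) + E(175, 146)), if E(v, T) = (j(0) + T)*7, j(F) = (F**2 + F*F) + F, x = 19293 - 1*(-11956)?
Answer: 71895527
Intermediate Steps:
x = 31249 (x = 19293 + 11956 = 31249)
j(F) = F + 2*F**2 (j(F) = (F**2 + F**2) + F = 2*F**2 + F = F + 2*F**2)
E(v, T) = 7*T (E(v, T) = (0*(1 + 2*0) + T)*7 = (0*(1 + 0) + T)*7 = (0*1 + T)*7 = (0 + T)*7 = T*7 = 7*T)
(36132 + x)*(z(-3*(-15)) + E(175, 146)) = (36132 + 31249)*(-3*(-15) + 7*146) = 67381*(45 + 1022) = 67381*1067 = 71895527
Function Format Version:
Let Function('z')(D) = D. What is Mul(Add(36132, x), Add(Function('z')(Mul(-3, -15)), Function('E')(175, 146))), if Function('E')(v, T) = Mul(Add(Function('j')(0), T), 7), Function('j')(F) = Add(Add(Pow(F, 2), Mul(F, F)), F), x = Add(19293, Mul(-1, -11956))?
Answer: 71895527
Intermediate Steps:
x = 31249 (x = Add(19293, 11956) = 31249)
Function('j')(F) = Add(F, Mul(2, Pow(F, 2))) (Function('j')(F) = Add(Add(Pow(F, 2), Pow(F, 2)), F) = Add(Mul(2, Pow(F, 2)), F) = Add(F, Mul(2, Pow(F, 2))))
Function('E')(v, T) = Mul(7, T) (Function('E')(v, T) = Mul(Add(Mul(0, Add(1, Mul(2, 0))), T), 7) = Mul(Add(Mul(0, Add(1, 0)), T), 7) = Mul(Add(Mul(0, 1), T), 7) = Mul(Add(0, T), 7) = Mul(T, 7) = Mul(7, T))
Mul(Add(36132, x), Add(Function('z')(Mul(-3, -15)), Function('E')(175, 146))) = Mul(Add(36132, 31249), Add(Mul(-3, -15), Mul(7, 146))) = Mul(67381, Add(45, 1022)) = Mul(67381, 1067) = 71895527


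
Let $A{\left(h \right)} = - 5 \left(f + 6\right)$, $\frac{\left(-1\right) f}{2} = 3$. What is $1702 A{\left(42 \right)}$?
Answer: $0$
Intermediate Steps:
$f = -6$ ($f = \left(-2\right) 3 = -6$)
$A{\left(h \right)} = 0$ ($A{\left(h \right)} = - 5 \left(-6 + 6\right) = \left(-5\right) 0 = 0$)
$1702 A{\left(42 \right)} = 1702 \cdot 0 = 0$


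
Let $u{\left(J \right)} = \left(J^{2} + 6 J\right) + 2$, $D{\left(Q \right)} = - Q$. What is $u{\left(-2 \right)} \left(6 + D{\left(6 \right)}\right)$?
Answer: $0$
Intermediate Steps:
$u{\left(J \right)} = 2 + J^{2} + 6 J$
$u{\left(-2 \right)} \left(6 + D{\left(6 \right)}\right) = \left(2 + \left(-2\right)^{2} + 6 \left(-2\right)\right) \left(6 - 6\right) = \left(2 + 4 - 12\right) \left(6 - 6\right) = \left(-6\right) 0 = 0$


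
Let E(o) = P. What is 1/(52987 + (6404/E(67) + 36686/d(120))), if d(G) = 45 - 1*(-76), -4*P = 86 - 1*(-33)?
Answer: 14399/764225911 ≈ 1.8841e-5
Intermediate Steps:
P = -119/4 (P = -(86 - 1*(-33))/4 = -(86 + 33)/4 = -1/4*119 = -119/4 ≈ -29.750)
E(o) = -119/4
d(G) = 121 (d(G) = 45 + 76 = 121)
1/(52987 + (6404/E(67) + 36686/d(120))) = 1/(52987 + (6404/(-119/4) + 36686/121)) = 1/(52987 + (6404*(-4/119) + 36686*(1/121))) = 1/(52987 + (-25616/119 + 36686/121)) = 1/(52987 + 1266098/14399) = 1/(764225911/14399) = 14399/764225911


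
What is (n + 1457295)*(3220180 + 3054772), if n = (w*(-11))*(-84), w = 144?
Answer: 9979376188152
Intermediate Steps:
n = 133056 (n = (144*(-11))*(-84) = -1584*(-84) = 133056)
(n + 1457295)*(3220180 + 3054772) = (133056 + 1457295)*(3220180 + 3054772) = 1590351*6274952 = 9979376188152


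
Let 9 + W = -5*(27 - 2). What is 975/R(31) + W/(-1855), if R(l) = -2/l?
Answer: -56067107/3710 ≈ -15112.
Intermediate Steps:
W = -134 (W = -9 - 5*(27 - 2) = -9 - 5*25 = -9 - 125 = -134)
975/R(31) + W/(-1855) = 975/((-2/31)) - 134/(-1855) = 975/((-2*1/31)) - 134*(-1/1855) = 975/(-2/31) + 134/1855 = 975*(-31/2) + 134/1855 = -30225/2 + 134/1855 = -56067107/3710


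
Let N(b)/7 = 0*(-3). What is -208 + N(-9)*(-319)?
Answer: -208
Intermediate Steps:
N(b) = 0 (N(b) = 7*(0*(-3)) = 7*0 = 0)
-208 + N(-9)*(-319) = -208 + 0*(-319) = -208 + 0 = -208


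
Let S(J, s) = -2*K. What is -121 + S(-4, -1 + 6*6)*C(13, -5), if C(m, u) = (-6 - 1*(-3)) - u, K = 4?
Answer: -137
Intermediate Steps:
S(J, s) = -8 (S(J, s) = -2*4 = -8)
C(m, u) = -3 - u (C(m, u) = (-6 + 3) - u = -3 - u)
-121 + S(-4, -1 + 6*6)*C(13, -5) = -121 - 8*(-3 - 1*(-5)) = -121 - 8*(-3 + 5) = -121 - 8*2 = -121 - 16 = -137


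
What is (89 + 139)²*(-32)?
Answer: -1663488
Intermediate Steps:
(89 + 139)²*(-32) = 228²*(-32) = 51984*(-32) = -1663488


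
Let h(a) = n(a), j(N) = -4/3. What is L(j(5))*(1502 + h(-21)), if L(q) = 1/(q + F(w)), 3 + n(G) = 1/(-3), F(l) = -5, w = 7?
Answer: -4496/19 ≈ -236.63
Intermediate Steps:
n(G) = -10/3 (n(G) = -3 + 1/(-3) = -3 - 1/3 = -10/3)
j(N) = -4/3 (j(N) = -4*1/3 = -4/3)
h(a) = -10/3
L(q) = 1/(-5 + q) (L(q) = 1/(q - 5) = 1/(-5 + q))
L(j(5))*(1502 + h(-21)) = (1502 - 10/3)/(-5 - 4/3) = (4496/3)/(-19/3) = -3/19*4496/3 = -4496/19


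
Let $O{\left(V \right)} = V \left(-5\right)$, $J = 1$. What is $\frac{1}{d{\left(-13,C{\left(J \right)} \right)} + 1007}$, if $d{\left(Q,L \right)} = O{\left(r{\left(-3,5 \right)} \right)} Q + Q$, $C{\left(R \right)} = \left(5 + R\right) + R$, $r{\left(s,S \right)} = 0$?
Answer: $\frac{1}{994} \approx 0.001006$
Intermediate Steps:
$O{\left(V \right)} = - 5 V$
$C{\left(R \right)} = 5 + 2 R$
$d{\left(Q,L \right)} = Q$ ($d{\left(Q,L \right)} = \left(-5\right) 0 Q + Q = 0 Q + Q = 0 + Q = Q$)
$\frac{1}{d{\left(-13,C{\left(J \right)} \right)} + 1007} = \frac{1}{-13 + 1007} = \frac{1}{994}$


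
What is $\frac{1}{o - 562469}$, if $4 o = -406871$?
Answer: $- \frac{4}{2656747} \approx -1.5056 \cdot 10^{-6}$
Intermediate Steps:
$o = - \frac{406871}{4}$ ($o = \frac{1}{4} \left(-406871\right) = - \frac{406871}{4} \approx -1.0172 \cdot 10^{5}$)
$\frac{1}{o - 562469} = \frac{1}{- \frac{406871}{4} - 562469} = \frac{1}{- \frac{2656747}{4}} = - \frac{4}{2656747}$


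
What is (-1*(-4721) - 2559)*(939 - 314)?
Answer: 1351250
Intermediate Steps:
(-1*(-4721) - 2559)*(939 - 314) = (4721 - 2559)*625 = 2162*625 = 1351250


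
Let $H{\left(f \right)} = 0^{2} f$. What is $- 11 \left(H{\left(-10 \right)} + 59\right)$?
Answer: $-649$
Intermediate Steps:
$H{\left(f \right)} = 0$ ($H{\left(f \right)} = 0 f = 0$)
$- 11 \left(H{\left(-10 \right)} + 59\right) = - 11 \left(0 + 59\right) = \left(-11\right) 59 = -649$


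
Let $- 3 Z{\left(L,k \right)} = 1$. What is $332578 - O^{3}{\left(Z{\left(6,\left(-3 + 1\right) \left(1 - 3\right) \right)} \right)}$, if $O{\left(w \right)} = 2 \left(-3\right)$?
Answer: $332794$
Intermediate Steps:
$Z{\left(L,k \right)} = - \frac{1}{3}$ ($Z{\left(L,k \right)} = \left(- \frac{1}{3}\right) 1 = - \frac{1}{3}$)
$O{\left(w \right)} = -6$
$332578 - O^{3}{\left(Z{\left(6,\left(-3 + 1\right) \left(1 - 3\right) \right)} \right)} = 332578 - \left(-6\right)^{3} = 332578 - -216 = 332578 + 216 = 332794$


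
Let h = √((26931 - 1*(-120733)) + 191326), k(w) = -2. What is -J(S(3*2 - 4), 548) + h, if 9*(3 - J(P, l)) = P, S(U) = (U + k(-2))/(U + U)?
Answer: -3 + √338990 ≈ 579.23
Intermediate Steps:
S(U) = (-2 + U)/(2*U) (S(U) = (U - 2)/(U + U) = (-2 + U)/((2*U)) = (-2 + U)*(1/(2*U)) = (-2 + U)/(2*U))
J(P, l) = 3 - P/9
h = √338990 (h = √((26931 + 120733) + 191326) = √(147664 + 191326) = √338990 ≈ 582.23)
-J(S(3*2 - 4), 548) + h = -(3 - (-2 + (3*2 - 4))/(18*(3*2 - 4))) + √338990 = -(3 - (-2 + (6 - 4))/(18*(6 - 4))) + √338990 = -(3 - (-2 + 2)/(18*2)) + √338990 = -(3 - 0/(18*2)) + √338990 = -(3 - ⅑*0) + √338990 = -(3 + 0) + √338990 = -1*3 + √338990 = -3 + √338990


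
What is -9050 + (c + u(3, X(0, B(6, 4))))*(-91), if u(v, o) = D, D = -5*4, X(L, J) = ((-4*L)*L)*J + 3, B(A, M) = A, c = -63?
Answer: -1497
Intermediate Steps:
X(L, J) = 3 - 4*J*L**2 (X(L, J) = (-4*L**2)*J + 3 = -4*J*L**2 + 3 = 3 - 4*J*L**2)
D = -20
u(v, o) = -20
-9050 + (c + u(3, X(0, B(6, 4))))*(-91) = -9050 + (-63 - 20)*(-91) = -9050 - 83*(-91) = -9050 + 7553 = -1497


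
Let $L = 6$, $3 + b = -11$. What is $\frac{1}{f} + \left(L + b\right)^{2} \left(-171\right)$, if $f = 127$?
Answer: $- \frac{1389887}{127} \approx -10944.0$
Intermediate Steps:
$b = -14$ ($b = -3 - 11 = -14$)
$\frac{1}{f} + \left(L + b\right)^{2} \left(-171\right) = \frac{1}{127} + \left(6 - 14\right)^{2} \left(-171\right) = \frac{1}{127} + \left(-8\right)^{2} \left(-171\right) = \frac{1}{127} + 64 \left(-171\right) = \frac{1}{127} - 10944 = - \frac{1389887}{127}$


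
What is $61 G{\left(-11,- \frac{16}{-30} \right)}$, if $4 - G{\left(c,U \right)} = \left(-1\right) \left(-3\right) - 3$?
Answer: $244$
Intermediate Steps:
$G{\left(c,U \right)} = 4$ ($G{\left(c,U \right)} = 4 - \left(\left(-1\right) \left(-3\right) - 3\right) = 4 - \left(3 - 3\right) = 4 - 0 = 4 + 0 = 4$)
$61 G{\left(-11,- \frac{16}{-30} \right)} = 61 \cdot 4 = 244$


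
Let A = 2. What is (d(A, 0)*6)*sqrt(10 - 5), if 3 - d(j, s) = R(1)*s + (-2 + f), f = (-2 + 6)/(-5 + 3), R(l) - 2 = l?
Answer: 42*sqrt(5) ≈ 93.915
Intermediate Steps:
R(l) = 2 + l
f = -2 (f = 4/(-2) = 4*(-1/2) = -2)
d(j, s) = 7 - 3*s (d(j, s) = 3 - ((2 + 1)*s + (-2 - 2)) = 3 - (3*s - 4) = 3 - (-4 + 3*s) = 3 + (4 - 3*s) = 7 - 3*s)
(d(A, 0)*6)*sqrt(10 - 5) = ((7 - 3*0)*6)*sqrt(10 - 5) = ((7 + 0)*6)*sqrt(5) = (7*6)*sqrt(5) = 42*sqrt(5)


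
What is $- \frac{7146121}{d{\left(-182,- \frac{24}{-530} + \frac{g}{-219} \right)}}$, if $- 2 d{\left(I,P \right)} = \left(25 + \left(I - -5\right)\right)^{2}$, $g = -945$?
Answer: $\frac{7146121}{11552} \approx 618.6$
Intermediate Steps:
$d{\left(I,P \right)} = - \frac{\left(30 + I\right)^{2}}{2}$ ($d{\left(I,P \right)} = - \frac{\left(25 + \left(I - -5\right)\right)^{2}}{2} = - \frac{\left(25 + \left(I + 5\right)\right)^{2}}{2} = - \frac{\left(25 + \left(5 + I\right)\right)^{2}}{2} = - \frac{\left(30 + I\right)^{2}}{2}$)
$- \frac{7146121}{d{\left(-182,- \frac{24}{-530} + \frac{g}{-219} \right)}} = - \frac{7146121}{\left(- \frac{1}{2}\right) \left(30 - 182\right)^{2}} = - \frac{7146121}{\left(- \frac{1}{2}\right) \left(-152\right)^{2}} = - \frac{7146121}{\left(- \frac{1}{2}\right) 23104} = - \frac{7146121}{-11552} = \left(-7146121\right) \left(- \frac{1}{11552}\right) = \frac{7146121}{11552}$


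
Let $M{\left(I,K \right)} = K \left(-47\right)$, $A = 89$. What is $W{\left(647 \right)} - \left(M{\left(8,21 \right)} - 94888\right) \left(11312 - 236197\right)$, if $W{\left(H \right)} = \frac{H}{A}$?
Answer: $- \frac{1918915593728}{89} \approx -2.1561 \cdot 10^{10}$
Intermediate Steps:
$M{\left(I,K \right)} = - 47 K$
$W{\left(H \right)} = \frac{H}{89}$
$W{\left(647 \right)} - \left(M{\left(8,21 \right)} - 94888\right) \left(11312 - 236197\right) = \frac{1}{89} \cdot 647 - \left(\left(-47\right) 21 - 94888\right) \left(11312 - 236197\right) = \frac{647}{89} - \left(-987 - 94888\right) \left(-224885\right) = \frac{647}{89} - \left(-95875\right) \left(-224885\right) = \frac{647}{89} - 21560849375 = - \frac{1918915593728}{89}$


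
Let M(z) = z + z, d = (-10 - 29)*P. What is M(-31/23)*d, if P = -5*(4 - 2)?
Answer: -24180/23 ≈ -1051.3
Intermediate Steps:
P = -10 (P = -5*2 = -10)
d = 390 (d = (-10 - 29)*(-10) = -39*(-10) = 390)
M(z) = 2*z
M(-31/23)*d = (2*(-31/23))*390 = -62/23*390 = -24180/23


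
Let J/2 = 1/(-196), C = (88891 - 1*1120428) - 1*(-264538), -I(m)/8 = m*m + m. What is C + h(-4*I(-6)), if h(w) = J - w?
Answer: -75259983/98 ≈ -7.6796e+5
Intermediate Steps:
I(m) = -8*m - 8*m² (I(m) = -8*(m*m + m) = -8*(m² + m) = -8*(m + m²) = -8*m - 8*m²)
C = -766999 (C = (88891 - 1120428) + 264538 = -1031537 + 264538 = -766999)
J = -1/98 (J = 2/(-196) = 2*(-1/196) = -1/98 ≈ -0.010204)
h(w) = -1/98 - w
C + h(-4*I(-6)) = -766999 + (-1/98 - (-4)*(-8*(-6)*(1 - 6))) = -766999 + (-1/98 - (-4)*(-8*(-6)*(-5))) = -766999 + (-1/98 - (-4)*(-240)) = -766999 + (-1/98 - 1*960) = -766999 + (-1/98 - 960) = -766999 - 94081/98 = -75259983/98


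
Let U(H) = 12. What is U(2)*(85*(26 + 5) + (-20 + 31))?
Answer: 31752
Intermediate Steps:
U(2)*(85*(26 + 5) + (-20 + 31)) = 12*(85*(26 + 5) + (-20 + 31)) = 12*(85*31 + 11) = 12*(2635 + 11) = 12*2646 = 31752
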